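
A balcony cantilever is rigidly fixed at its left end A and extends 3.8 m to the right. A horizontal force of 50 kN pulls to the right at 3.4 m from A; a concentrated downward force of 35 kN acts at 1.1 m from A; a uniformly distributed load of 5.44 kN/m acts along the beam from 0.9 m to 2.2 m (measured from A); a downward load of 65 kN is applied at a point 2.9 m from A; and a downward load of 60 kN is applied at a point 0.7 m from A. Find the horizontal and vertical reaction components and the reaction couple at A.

A_x = -50.00 kN, A_y = 167.1 kN, M_A = 280.0 kN·m

Resultant of the distributed load: 5.44 × 1.3 = 7.072 kN at 1.55 m from A.
ΣF_x = 0: A_x + 50 = 0 → A_x = -50.00 kN.
ΣF_y = 0: A_y − 35 − 5.44·1.3 − 65 − 60 = 0 → A_y = 167.1 kN.
ΣM about A: M_A − 35·1.1 − (5.44·1.3)·1.55 − 65·2.9 − 60·0.7 = 0 → M_A = 280.0 kN·m.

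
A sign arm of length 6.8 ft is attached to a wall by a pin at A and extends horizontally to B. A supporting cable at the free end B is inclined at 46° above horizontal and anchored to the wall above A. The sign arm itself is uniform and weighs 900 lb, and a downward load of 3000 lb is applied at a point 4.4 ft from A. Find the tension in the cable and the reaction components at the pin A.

ΣM about A: T·sin46°·6.8 − 900·3.4 − 3000·4.4 = 0 → T = 16260/(6.8·0.71934) = 3324.13 ≈ 3324 lb.
ΣF_x = 0: A_x − T·cos46° = 0 → A_x = 3324.13 × 0.694658 = 2309 lb.
ΣF_y = 0: A_y + T·sin46° − 900 − 3000 = 0 → A_y = 3900 − 3324.13 × 0.71934 = 1509 lb.

T = 3324 lb, A_x = 2309 lb, A_y = 1509 lb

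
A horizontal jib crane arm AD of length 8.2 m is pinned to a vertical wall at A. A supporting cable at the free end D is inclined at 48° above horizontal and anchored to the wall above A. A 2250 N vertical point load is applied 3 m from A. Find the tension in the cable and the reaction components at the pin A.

ΣM about A: T·sin48°·8.2 − 2250·3 = 0 → T = 6750/(8.2·0.743145) = 1107.69 ≈ 1108 N.
ΣF_x = 0: A_x − T·cos48° = 0 → A_x = 1107.69 × 0.669131 = 741.2 N.
ΣF_y = 0: A_y + T·sin48° − 2250 = 0 → A_y = 2250 − 1107.69 × 0.743145 = 1427 N.

T = 1108 N, A_x = 741.2 N, A_y = 1427 N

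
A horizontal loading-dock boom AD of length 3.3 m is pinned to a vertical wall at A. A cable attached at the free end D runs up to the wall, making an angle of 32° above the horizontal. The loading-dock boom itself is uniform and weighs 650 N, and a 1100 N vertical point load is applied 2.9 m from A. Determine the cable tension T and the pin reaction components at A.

ΣM about A: T·sin32°·3.3 − 650·1.65 − 1100·2.9 = 0 → T = 4262.5/(3.3·0.529919) = 2437.48 ≈ 2437 N.
ΣF_x = 0: A_x − T·cos32° = 0 → A_x = 2437.48 × 0.848048 = 2067 N.
ΣF_y = 0: A_y + T·sin32° − 650 − 1100 = 0 → A_y = 1750 − 2437.48 × 0.529919 = 458.3 N.

T = 2437 N, A_x = 2067 N, A_y = 458.3 N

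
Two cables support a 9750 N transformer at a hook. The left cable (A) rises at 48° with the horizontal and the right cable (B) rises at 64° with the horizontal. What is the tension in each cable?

T_A = 4610 N, T_B = 7036 N

ΣF_x = 0: −T_A·cos48° + T_B·cos64° = 0 → T_B = 1.5264·T_A.
ΣF_y = 0: T_A·sin48° + T_B·sin64° = 9750.
Substitute: T_A·(0.743145 + 1.5264·0.898794) = 9750 → T_A = 4609.79 ≈ 4610 N.
Then T_B = 1.5264 × 4609.79 = 7036 N.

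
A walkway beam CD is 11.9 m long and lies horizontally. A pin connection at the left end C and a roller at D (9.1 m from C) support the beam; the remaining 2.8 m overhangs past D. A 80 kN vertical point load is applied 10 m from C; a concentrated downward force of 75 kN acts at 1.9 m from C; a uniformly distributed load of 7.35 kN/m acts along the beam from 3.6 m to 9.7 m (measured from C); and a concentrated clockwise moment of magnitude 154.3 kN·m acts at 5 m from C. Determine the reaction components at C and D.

Resultant of the distributed load: 7.35 × 6.1 = 44.835 kN at 6.65 m from C.
ΣM about C: D_y·9.1 − 80·10 − 75·1.9 − (7.35·6.1)·6.65 − 154.3 = 0 → D_y = 1394.95275/9.1 = 153.292 ≈ 153.3 kN.
ΣF_y = 0: C_y + 153.292 − 80 − 75 − 7.35·6.1 = 0 → C_y = 46.54 kN.
ΣF_x = 0: no horizontal applied forces, so C_x = 0.

C_x = 0, C_y = 46.54 kN, D_y = 153.3 kN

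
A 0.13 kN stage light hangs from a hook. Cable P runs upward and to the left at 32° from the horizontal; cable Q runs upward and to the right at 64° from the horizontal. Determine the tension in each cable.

ΣF_x = 0: −T_P·cos32° + T_Q·cos64° = 0 → T_Q = 1.93454·T_P.
ΣF_y = 0: T_P·sin32° + T_Q·sin64° = 0.13.
Substitute: T_P·(0.529919 + 1.93454·0.898794) = 0.13 → T_P = 0.0573022 ≈ 0.05730 kN.
Then T_Q = 1.93454 × 0.0573022 = 0.1109 kN.

T_P = 0.05730 kN, T_Q = 0.1109 kN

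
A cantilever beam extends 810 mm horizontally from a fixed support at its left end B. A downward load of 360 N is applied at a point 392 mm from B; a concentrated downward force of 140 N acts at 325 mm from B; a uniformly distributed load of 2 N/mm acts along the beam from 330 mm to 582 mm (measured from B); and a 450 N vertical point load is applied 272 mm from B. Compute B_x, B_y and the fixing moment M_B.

Resultant of the distributed load: 2 × 252 = 504 N at 456 mm from B.
ΣF_x = 0: B_x = 0.
ΣF_y = 0: B_y − 360 − 140 − 2·252 − 450 = 0 → B_y = 1454 N.
ΣM about B: M_B − 360·392 − 140·325 − (2·252)·456 − 450·272 = 0 → M_B = 538800 N·mm.

B_x = 0, B_y = 1454 N, M_B = 538800 N·mm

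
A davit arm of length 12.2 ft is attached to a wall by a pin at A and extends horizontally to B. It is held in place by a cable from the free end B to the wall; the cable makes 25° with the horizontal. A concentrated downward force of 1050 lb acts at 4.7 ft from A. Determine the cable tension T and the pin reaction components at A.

ΣM about A: T·sin25°·12.2 − 1050·4.7 = 0 → T = 4935/(12.2·0.422618) = 957.149 ≈ 957.1 lb.
ΣF_x = 0: A_x − T·cos25° = 0 → A_x = 957.149 × 0.906308 = 867.5 lb.
ΣF_y = 0: A_y + T·sin25° − 1050 = 0 → A_y = 1050 − 957.149 × 0.422618 = 645.5 lb.

T = 957.1 lb, A_x = 867.5 lb, A_y = 645.5 lb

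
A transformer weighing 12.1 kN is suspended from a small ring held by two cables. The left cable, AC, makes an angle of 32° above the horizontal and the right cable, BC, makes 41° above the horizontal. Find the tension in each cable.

ΣF_x = 0: −T_AC·cos32° + T_BC·cos41° = 0 → T_BC = 1.12367·T_AC.
ΣF_y = 0: T_AC·sin32° + T_BC·sin41° = 12.1.
Substitute: T_AC·(0.529919 + 1.12367·0.656059) = 12.1 → T_AC = 9.54927 ≈ 9.549 kN.
Then T_BC = 1.12367 × 9.54927 = 10.73 kN.

T_AC = 9.549 kN, T_BC = 10.73 kN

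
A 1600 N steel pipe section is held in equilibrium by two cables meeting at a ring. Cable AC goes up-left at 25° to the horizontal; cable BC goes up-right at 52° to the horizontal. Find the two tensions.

ΣF_x = 0: −T_AC·cos25° + T_BC·cos52° = 0 → T_BC = 1.47209·T_AC.
ΣF_y = 0: T_AC·sin25° + T_BC·sin52° = 1600.
Substitute: T_AC·(0.422618 + 1.47209·0.788011) = 1600 → T_AC = 1010.97 ≈ 1011 N.
Then T_BC = 1.47209 × 1010.97 = 1488 N.

T_AC = 1011 N, T_BC = 1488 N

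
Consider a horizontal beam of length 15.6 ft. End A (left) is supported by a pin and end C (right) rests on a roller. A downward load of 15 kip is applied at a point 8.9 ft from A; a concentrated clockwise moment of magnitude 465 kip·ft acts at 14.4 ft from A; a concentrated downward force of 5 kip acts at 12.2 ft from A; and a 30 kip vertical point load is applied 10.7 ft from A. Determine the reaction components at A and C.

A_x = 0, A_y = -12.85 kip, C_y = 62.85 kip

ΣM about A: C_y·15.6 − 15·8.9 − 465 − 5·12.2 − 30·10.7 = 0 → C_y = 980.5/15.6 = 62.8526 ≈ 62.85 kip.
ΣF_y = 0: A_y + 62.8526 − 15 − 5 − 30 = 0 → A_y = -12.85 kip.
ΣF_x = 0: no horizontal applied forces, so A_x = 0.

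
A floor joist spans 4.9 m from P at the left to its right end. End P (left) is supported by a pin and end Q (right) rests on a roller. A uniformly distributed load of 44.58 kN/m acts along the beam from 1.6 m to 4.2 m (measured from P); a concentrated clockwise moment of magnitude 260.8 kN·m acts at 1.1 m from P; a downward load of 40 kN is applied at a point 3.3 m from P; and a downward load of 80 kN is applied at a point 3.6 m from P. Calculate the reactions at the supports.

Resultant of the distributed load: 44.58 × 2.6 = 115.908 kN at 2.9 m from P.
Moments about P: Q_y·4.9 − (44.58·2.6)·2.9 − 260.8 − 40·3.3 − 80·3.6 = 0 → Q_y = 1016.9332/4.9 = 207.537 ≈ 207.5 kN.
ΣF_y = 0: P_y + 207.537 − 44.58·2.6 − 40 − 80 = 0 → P_y = 28.37 kN.
ΣF_x = 0: no horizontal applied forces, so P_x = 0.

P_x = 0, P_y = 28.37 kN, Q_y = 207.5 kN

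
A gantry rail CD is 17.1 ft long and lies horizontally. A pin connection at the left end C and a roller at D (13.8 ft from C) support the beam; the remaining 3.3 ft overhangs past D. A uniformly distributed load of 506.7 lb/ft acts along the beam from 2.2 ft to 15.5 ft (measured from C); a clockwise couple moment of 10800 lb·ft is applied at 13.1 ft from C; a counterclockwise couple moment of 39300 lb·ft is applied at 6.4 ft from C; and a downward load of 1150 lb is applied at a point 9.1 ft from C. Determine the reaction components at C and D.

Resultant of the distributed load: 506.7 × 13.3 = 6739.11 lb at 8.85 ft from C.
ΣM about C: D_y·13.8 − (506.7·13.3)·8.85 − 10800 + 39300 − 1150·9.1 = 0 → D_y = 41606.1235/13.8 = 3014.94 ≈ 3015 lb.
ΣF_y = 0: C_y + 3014.94 − 506.7·13.3 − 1150 = 0 → C_y = 4874 lb.
ΣF_x = 0: no horizontal applied forces, so C_x = 0.

C_x = 0, C_y = 4874 lb, D_y = 3015 lb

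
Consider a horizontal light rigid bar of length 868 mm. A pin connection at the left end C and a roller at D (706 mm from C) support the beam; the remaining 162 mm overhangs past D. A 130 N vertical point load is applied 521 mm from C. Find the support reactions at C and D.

Taking moments about C: D_y·706 − 130·521 = 0 → D_y = 67730/706 = 95.9348 ≈ 95.93 N.
ΣF_y = 0: C_y + 95.9348 − 130 = 0 → C_y = 34.07 N.
ΣF_x = 0: no horizontal applied forces, so C_x = 0.

C_x = 0, C_y = 34.07 N, D_y = 95.93 N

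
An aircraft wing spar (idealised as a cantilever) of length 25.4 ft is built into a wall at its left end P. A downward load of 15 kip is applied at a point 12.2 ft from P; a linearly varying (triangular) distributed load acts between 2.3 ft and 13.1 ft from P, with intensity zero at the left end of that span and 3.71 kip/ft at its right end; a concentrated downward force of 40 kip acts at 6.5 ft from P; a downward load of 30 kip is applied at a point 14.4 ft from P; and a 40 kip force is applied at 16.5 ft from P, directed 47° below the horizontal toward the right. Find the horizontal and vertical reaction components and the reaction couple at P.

P_x = -27.28 kip, P_y = 134.3 kip, M_P = 1548 kip·ft

Resultant of the triangular load: ½ × 3.71 × 10.8 = 20.034 kip, acting at 9.5 ft from P (one-third of the span from the peak).
ΣF_x = 0: P_x + 40·cos47° = 0 → P_x = -27.28 kip.
ΣF_y = 0: P_y − 15 − ½·3.71·10.8 − 40 − 30 − 40·sin47° = 0 → P_y = 134.3 kip.
ΣM about P: M_P − 15·12.2 − (½·3.71·10.8)·9.5 − 40·6.5 − 30·14.4 − 40·sin47°·16.5 = 0 → M_P = 1548 kip·ft.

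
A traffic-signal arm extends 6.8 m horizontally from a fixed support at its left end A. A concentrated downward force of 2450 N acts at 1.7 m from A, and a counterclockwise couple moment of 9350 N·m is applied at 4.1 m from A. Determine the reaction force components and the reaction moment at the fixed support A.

A_x = 0, A_y = 2450 N, M_A = -5185 N·m

ΣF_x = 0: A_x = 0.
ΣF_y = 0: A_y − 2450 = 0 → A_y = 2450 N.
ΣM about A: M_A − 2450·1.7 + 9350 = 0 → M_A = -5185 N·m.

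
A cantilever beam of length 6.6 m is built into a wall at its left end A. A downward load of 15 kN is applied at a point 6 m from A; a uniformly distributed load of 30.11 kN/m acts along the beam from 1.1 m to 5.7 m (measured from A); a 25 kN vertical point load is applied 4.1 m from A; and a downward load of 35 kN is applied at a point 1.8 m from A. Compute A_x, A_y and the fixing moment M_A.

A_x = 0, A_y = 213.5 kN, M_A = 726.4 kN·m

Resultant of the distributed load: 30.11 × 4.6 = 138.506 kN at 3.4 m from A.
ΣF_x = 0: A_x = 0.
ΣF_y = 0: A_y − 15 − 30.11·4.6 − 25 − 35 = 0 → A_y = 213.5 kN.
ΣM about A: M_A − 15·6 − (30.11·4.6)·3.4 − 25·4.1 − 35·1.8 = 0 → M_A = 726.4 kN·m.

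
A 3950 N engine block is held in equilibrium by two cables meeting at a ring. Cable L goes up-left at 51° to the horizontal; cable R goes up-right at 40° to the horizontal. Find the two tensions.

T_L = 3026 N, T_R = 2486 N

ΣF_x = 0: −T_L·cos51° + T_R·cos40° = 0 → T_R = 0.821519·T_L.
ΣF_y = 0: T_L·sin51° + T_R·sin40° = 3950.
Substitute: T_L·(0.777146 + 0.821519·0.642788) = 3950 → T_L = 3026.34 ≈ 3026 N.
Then T_R = 0.821519 × 3026.34 = 2486 N.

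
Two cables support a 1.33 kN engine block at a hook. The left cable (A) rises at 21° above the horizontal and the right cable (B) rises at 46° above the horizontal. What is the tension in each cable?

ΣF_x = 0: −T_A·cos21° + T_B·cos46° = 0 → T_B = 1.34394·T_A.
ΣF_y = 0: T_A·sin21° + T_B·sin46° = 1.33.
Substitute: T_A·(0.358368 + 1.34394·0.71934) = 1.33 → T_A = 1.00368 ≈ 1.004 kN.
Then T_B = 1.34394 × 1.00368 = 1.349 kN.

T_A = 1.004 kN, T_B = 1.349 kN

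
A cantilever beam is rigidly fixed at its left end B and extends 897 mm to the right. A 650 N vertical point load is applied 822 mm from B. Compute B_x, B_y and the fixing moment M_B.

ΣF_x = 0: B_x = 0.
ΣF_y = 0: B_y − 650 = 0 → B_y = 650.0 N.
ΣM about B: M_B − 650·822 = 0 → M_B = 534300 N·mm.

B_x = 0, B_y = 650.0 N, M_B = 534300 N·mm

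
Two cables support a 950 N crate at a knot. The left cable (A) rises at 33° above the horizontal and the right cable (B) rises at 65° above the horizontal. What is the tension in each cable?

ΣF_x = 0: −T_A·cos33° + T_B·cos65° = 0 → T_B = 1.98446·T_A.
ΣF_y = 0: T_A·sin33° + T_B·sin65° = 950.
Substitute: T_A·(0.544639 + 1.98446·0.906308) = 950 → T_A = 405.433 ≈ 405.4 N.
Then T_B = 1.98446 × 405.433 = 804.6 N.

T_A = 405.4 N, T_B = 804.6 N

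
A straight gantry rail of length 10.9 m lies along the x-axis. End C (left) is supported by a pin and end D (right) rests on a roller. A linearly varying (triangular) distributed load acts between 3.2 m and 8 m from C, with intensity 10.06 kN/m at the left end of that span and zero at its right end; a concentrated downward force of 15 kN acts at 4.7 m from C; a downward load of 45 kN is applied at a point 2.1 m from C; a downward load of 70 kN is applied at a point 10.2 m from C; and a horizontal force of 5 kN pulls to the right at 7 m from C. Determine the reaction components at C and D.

C_x = -5.000 kN, C_y = 62.87 kN, D_y = 91.27 kN

Resultant of the triangular load: ½ × 10.06 × 4.8 = 24.144 kN, acting at 4.8 m from C (one-third of the span from the peak).
Moments about C: D_y·10.9 − (½·10.06·4.8)·4.8 − 15·4.7 − 45·2.1 − 70·10.2 = 0 → D_y = 994.8912/10.9 = 91.2744 ≈ 91.27 kN.
ΣF_y = 0: C_y + 91.2744 − ½·10.06·4.8 − 15 − 45 − 70 = 0 → C_y = 62.87 kN.
ΣF_x = 0: C_x + 5 = 0 → C_x = -5.000 kN.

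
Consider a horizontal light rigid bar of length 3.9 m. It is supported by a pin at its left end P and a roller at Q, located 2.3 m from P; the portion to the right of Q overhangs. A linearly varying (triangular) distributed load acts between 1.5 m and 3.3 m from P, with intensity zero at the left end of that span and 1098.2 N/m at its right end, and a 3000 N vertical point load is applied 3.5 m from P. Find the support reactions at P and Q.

Resultant of the triangular load: ½ × 1098.2 × 1.8 = 988.38 N, acting at 2.7 m from P (one-third of the span from the peak).
Moments about P: Q_y·2.3 − (½·1098.2·1.8)·2.7 − 3000·3.5 = 0 → Q_y = 13168.626/2.3 = 5725.49 ≈ 5725 N.
ΣF_y = 0: P_y + 5725.49 − ½·1098.2·1.8 − 3000 = 0 → P_y = -1737 N.
ΣF_x = 0: no horizontal applied forces, so P_x = 0.

P_x = 0, P_y = -1737 N, Q_y = 5725 N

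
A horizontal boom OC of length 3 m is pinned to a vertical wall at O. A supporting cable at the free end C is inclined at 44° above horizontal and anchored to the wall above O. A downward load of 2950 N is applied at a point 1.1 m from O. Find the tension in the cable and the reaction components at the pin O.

ΣM about O: T·sin44°·3 − 2950·1.1 = 0 → T = 3245/(3·0.694658) = 1557.12 ≈ 1557 N.
ΣF_x = 0: O_x − T·cos44° = 0 → O_x = 1557.12 × 0.71934 = 1120 N.
ΣF_y = 0: O_y + T·sin44° − 2950 = 0 → O_y = 2950 − 1557.12 × 0.694658 = 1868 N.

T = 1557 N, O_x = 1120 N, O_y = 1868 N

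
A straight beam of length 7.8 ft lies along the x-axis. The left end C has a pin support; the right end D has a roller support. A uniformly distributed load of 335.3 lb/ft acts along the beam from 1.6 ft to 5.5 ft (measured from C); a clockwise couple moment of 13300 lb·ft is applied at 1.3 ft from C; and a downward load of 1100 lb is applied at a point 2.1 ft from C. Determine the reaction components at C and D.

C_x = 0, C_y = -188.8 lb, D_y = 2596 lb

Resultant of the distributed load: 335.3 × 3.9 = 1307.67 lb at 3.55 ft from C.
Moments about C: D_y·7.8 − (335.3·3.9)·3.55 − 13300 − 1100·2.1 = 0 → D_y = 20252.2285/7.8 = 2596.44 ≈ 2596 lb.
ΣF_y = 0: C_y + 2596.44 − 335.3·3.9 − 1100 = 0 → C_y = -188.8 lb.
ΣF_x = 0: no horizontal applied forces, so C_x = 0.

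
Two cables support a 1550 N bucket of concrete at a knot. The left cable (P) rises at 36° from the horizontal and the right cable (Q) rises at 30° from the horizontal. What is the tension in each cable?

T_P = 1469 N, T_Q = 1373 N

ΣF_x = 0: −T_P·cos36° + T_Q·cos30° = 0 → T_Q = 0.934172·T_P.
ΣF_y = 0: T_P·sin36° + T_Q·sin30° = 1550.
Substitute: T_P·(0.587785 + 0.934172·0.5) = 1550 → T_P = 1469.37 ≈ 1469 N.
Then T_Q = 0.934172 × 1469.37 = 1373 N.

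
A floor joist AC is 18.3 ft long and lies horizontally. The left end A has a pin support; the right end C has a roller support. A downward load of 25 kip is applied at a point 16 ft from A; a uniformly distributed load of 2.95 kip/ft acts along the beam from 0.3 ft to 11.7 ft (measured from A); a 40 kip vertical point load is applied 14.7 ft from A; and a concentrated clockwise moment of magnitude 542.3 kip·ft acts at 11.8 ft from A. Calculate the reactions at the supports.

A_x = 0, A_y = 3.981 kip, C_y = 94.65 kip

Resultant of the distributed load: 2.95 × 11.4 = 33.63 kip at 6 ft from A.
Taking moments about A: C_y·18.3 − 25·16 − (2.95·11.4)·6 − 40·14.7 − 542.3 = 0 → C_y = 1732.08/18.3 = 94.6492 ≈ 94.65 kip.
ΣF_y = 0: A_y + 94.6492 − 25 − 2.95·11.4 − 40 = 0 → A_y = 3.981 kip.
ΣF_x = 0: no horizontal applied forces, so A_x = 0.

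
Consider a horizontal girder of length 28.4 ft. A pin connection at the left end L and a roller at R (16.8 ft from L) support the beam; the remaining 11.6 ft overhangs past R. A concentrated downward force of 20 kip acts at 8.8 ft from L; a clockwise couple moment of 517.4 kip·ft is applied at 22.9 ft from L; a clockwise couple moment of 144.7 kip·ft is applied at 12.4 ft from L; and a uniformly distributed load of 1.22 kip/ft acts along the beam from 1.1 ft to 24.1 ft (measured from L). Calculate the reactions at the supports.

L_x = 0, L_y = -22.87 kip, R_y = 70.93 kip

Resultant of the distributed load: 1.22 × 23 = 28.06 kip at 12.6 ft from L.
Taking moments about L: R_y·16.8 − 20·8.8 − 517.4 − 144.7 − (1.22·23)·12.6 = 0 → R_y = 1191.656/16.8 = 70.9319 ≈ 70.93 kip.
ΣF_y = 0: L_y + 70.9319 − 20 − 1.22·23 = 0 → L_y = -22.87 kip.
ΣF_x = 0: no horizontal applied forces, so L_x = 0.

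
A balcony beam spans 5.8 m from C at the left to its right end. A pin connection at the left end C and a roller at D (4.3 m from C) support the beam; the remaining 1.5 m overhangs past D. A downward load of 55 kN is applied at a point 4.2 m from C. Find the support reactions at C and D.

ΣM about C: D_y·4.3 − 55·4.2 = 0 → D_y = 231/4.3 = 53.7209 ≈ 53.72 kN.
ΣF_y = 0: C_y + 53.7209 − 55 = 0 → C_y = 1.279 kN.
ΣF_x = 0: no horizontal applied forces, so C_x = 0.

C_x = 0, C_y = 1.279 kN, D_y = 53.72 kN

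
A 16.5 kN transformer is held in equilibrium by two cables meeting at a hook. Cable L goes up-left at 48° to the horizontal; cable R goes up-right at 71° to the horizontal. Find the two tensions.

ΣF_x = 0: −T_L·cos48° + T_R·cos71° = 0 → T_R = 2.05527·T_L.
ΣF_y = 0: T_L·sin48° + T_R·sin71° = 16.5.
Substitute: T_L·(0.743145 + 2.05527·0.945519) = 16.5 → T_L = 6.14195 ≈ 6.142 kN.
Then T_R = 2.05527 × 6.14195 = 12.62 kN.

T_L = 6.142 kN, T_R = 12.62 kN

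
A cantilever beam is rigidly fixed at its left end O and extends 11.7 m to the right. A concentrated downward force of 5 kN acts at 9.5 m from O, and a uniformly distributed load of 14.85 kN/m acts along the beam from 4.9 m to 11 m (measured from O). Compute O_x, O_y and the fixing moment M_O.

O_x = 0, O_y = 95.58 kN, M_O = 767.7 kN·m

Resultant of the distributed load: 14.85 × 6.1 = 90.585 kN at 7.95 m from O.
ΣF_x = 0: O_x = 0.
ΣF_y = 0: O_y − 5 − 14.85·6.1 = 0 → O_y = 95.58 kN.
ΣM about O: M_O − 5·9.5 − (14.85·6.1)·7.95 = 0 → M_O = 767.7 kN·m.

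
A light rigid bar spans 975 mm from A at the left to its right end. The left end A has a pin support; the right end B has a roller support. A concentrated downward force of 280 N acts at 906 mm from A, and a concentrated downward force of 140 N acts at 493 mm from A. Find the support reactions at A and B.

ΣM about A: B_y·975 − 280·906 − 140·493 = 0 → B_y = 322700/975 = 330.974 ≈ 331.0 N.
ΣF_y = 0: A_y + 330.974 − 280 − 140 = 0 → A_y = 89.03 N.
ΣF_x = 0: no horizontal applied forces, so A_x = 0.

A_x = 0, A_y = 89.03 N, B_y = 331.0 N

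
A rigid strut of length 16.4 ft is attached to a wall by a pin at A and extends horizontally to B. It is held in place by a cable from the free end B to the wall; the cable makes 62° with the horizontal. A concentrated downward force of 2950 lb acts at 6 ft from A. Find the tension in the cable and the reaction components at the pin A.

T = 1222 lb, A_x = 573.9 lb, A_y = 1871 lb

ΣM about A: T·sin62°·16.4 − 2950·6 = 0 → T = 17700/(16.4·0.882948) = 1222.35 ≈ 1222 lb.
ΣF_x = 0: A_x − T·cos62° = 0 → A_x = 1222.35 × 0.469472 = 573.9 lb.
ΣF_y = 0: A_y + T·sin62° − 2950 = 0 → A_y = 2950 − 1222.35 × 0.882948 = 1871 lb.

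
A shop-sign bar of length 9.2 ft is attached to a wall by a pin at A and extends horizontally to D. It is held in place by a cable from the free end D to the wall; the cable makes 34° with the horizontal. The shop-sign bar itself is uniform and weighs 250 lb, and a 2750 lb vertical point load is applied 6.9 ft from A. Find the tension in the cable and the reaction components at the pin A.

T = 3912 lb, A_x = 3243 lb, A_y = 812.5 lb

ΣM about A: T·sin34°·9.2 − 250·4.6 − 2750·6.9 = 0 → T = 20125/(9.2·0.559193) = 3911.89 ≈ 3912 lb.
ΣF_x = 0: A_x − T·cos34° = 0 → A_x = 3911.89 × 0.829038 = 3243 lb.
ΣF_y = 0: A_y + T·sin34° − 250 − 2750 = 0 → A_y = 3000 − 3911.89 × 0.559193 = 812.5 lb.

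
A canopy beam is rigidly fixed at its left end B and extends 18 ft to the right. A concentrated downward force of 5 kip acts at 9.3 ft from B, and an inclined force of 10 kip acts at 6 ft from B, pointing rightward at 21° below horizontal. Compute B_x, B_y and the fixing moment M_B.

ΣF_x = 0: B_x + 10·cos21° = 0 → B_x = -9.336 kip.
ΣF_y = 0: B_y − 5 − 10·sin21° = 0 → B_y = 8.584 kip.
ΣM about B: M_B − 5·9.3 − 10·sin21°·6 = 0 → M_B = 68.00 kip·ft.

B_x = -9.336 kip, B_y = 8.584 kip, M_B = 68.00 kip·ft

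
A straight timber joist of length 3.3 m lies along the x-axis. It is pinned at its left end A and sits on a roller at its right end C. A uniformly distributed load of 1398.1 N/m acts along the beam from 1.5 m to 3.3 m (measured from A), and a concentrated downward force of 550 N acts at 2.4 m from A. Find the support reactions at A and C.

A_x = 0, A_y = 836.3 N, C_y = 2230 N

Resultant of the distributed load: 1398.1 × 1.8 = 2516.58 N at 2.4 m from A.
ΣM about A: C_y·3.3 − (1398.1·1.8)·2.4 − 550·2.4 = 0 → C_y = 7359.792/3.3 = 2230.24 ≈ 2230 N.
ΣF_y = 0: A_y + 2230.24 − 1398.1·1.8 − 550 = 0 → A_y = 836.3 N.
ΣF_x = 0: no horizontal applied forces, so A_x = 0.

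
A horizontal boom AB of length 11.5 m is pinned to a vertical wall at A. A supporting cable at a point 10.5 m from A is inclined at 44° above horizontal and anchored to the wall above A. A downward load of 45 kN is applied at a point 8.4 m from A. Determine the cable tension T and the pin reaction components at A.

ΣM about A: T·sin44°·10.5 − 45·8.4 = 0 → T = 378/(10.5·0.694658) = 51.8241 ≈ 51.82 kN.
ΣF_x = 0: A_x − T·cos44° = 0 → A_x = 51.8241 × 0.71934 = 37.28 kN.
ΣF_y = 0: A_y + T·sin44° − 45 = 0 → A_y = 45 − 51.8241 × 0.694658 = 9.000 kN.

T = 51.82 kN, A_x = 37.28 kN, A_y = 9.000 kN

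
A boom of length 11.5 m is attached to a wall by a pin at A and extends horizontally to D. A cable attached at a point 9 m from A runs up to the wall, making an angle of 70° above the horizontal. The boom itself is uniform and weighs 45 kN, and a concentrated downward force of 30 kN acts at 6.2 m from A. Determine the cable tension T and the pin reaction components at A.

ΣM about A: T·sin70°·9 − 45·5.75 − 30·6.2 = 0 → T = 444.75/(9·0.939693) = 52.5881 ≈ 52.59 kN.
ΣF_x = 0: A_x − T·cos70° = 0 → A_x = 52.5881 × 0.34202 = 17.99 kN.
ΣF_y = 0: A_y + T·sin70° − 45 − 30 = 0 → A_y = 75 − 52.5881 × 0.939693 = 25.58 kN.

T = 52.59 kN, A_x = 17.99 kN, A_y = 25.58 kN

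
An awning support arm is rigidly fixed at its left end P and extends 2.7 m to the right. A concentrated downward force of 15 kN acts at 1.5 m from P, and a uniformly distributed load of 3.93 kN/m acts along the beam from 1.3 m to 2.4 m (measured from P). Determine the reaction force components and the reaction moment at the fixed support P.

Resultant of the distributed load: 3.93 × 1.1 = 4.323 kN at 1.85 m from P.
ΣF_x = 0: P_x = 0.
ΣF_y = 0: P_y − 15 − 3.93·1.1 = 0 → P_y = 19.32 kN.
ΣM about P: M_P − 15·1.5 − (3.93·1.1)·1.85 = 0 → M_P = 30.50 kN·m.

P_x = 0, P_y = 19.32 kN, M_P = 30.50 kN·m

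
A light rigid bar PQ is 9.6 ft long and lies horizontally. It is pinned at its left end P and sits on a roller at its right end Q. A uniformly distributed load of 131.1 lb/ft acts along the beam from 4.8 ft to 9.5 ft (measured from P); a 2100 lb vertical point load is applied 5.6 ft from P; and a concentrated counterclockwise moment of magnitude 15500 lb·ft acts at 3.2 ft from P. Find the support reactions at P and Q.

P_x = 0, P_y = 2647 lb, Q_y = 69.33 lb

Resultant of the distributed load: 131.1 × 4.7 = 616.17 lb at 7.15 ft from P.
Moments about P: Q_y·9.6 − (131.1·4.7)·7.15 − 2100·5.6 + 15500 = 0 → Q_y = 665.6155/9.6 = 69.3349 ≈ 69.33 lb.
ΣF_y = 0: P_y + 69.3349 − 131.1·4.7 − 2100 = 0 → P_y = 2647 lb.
ΣF_x = 0: no horizontal applied forces, so P_x = 0.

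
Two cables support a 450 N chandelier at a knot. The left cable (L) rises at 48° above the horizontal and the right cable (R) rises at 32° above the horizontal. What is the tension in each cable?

ΣF_x = 0: −T_L·cos48° + T_R·cos32° = 0 → T_R = 0.789024·T_L.
ΣF_y = 0: T_L·sin48° + T_R·sin32° = 450.
Substitute: T_L·(0.743145 + 0.789024·0.529919) = 450 → T_L = 387.509 ≈ 387.5 N.
Then T_R = 0.789024 × 387.509 = 305.8 N.

T_L = 387.5 N, T_R = 305.8 N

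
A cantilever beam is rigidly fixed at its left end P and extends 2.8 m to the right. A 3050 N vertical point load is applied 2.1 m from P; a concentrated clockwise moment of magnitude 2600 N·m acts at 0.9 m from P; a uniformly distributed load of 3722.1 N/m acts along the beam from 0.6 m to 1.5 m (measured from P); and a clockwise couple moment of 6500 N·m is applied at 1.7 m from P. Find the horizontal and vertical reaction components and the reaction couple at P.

P_x = 0, P_y = 6400 N, M_P = 19020 N·m

Resultant of the distributed load: 3722.1 × 0.9 = 3349.89 N at 1.05 m from P.
ΣF_x = 0: P_x = 0.
ΣF_y = 0: P_y − 3050 − 3722.1·0.9 = 0 → P_y = 6400 N.
ΣM about P: M_P − 3050·2.1 − 2600 − (3722.1·0.9)·1.05 − 6500 = 0 → M_P = 19020 N·m.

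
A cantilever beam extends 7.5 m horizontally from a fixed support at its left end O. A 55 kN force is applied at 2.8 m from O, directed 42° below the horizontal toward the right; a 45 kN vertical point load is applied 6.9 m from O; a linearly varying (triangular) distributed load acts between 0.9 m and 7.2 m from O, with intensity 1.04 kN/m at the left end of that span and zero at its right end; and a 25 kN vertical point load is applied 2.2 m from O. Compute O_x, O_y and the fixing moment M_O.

O_x = -40.87 kN, O_y = 110.1 kN, M_O = 478.4 kN·m

Resultant of the triangular load: ½ × 1.04 × 6.3 = 3.276 kN, acting at 3 m from O (one-third of the span from the peak).
ΣF_x = 0: O_x + 55·cos42° = 0 → O_x = -40.87 kN.
ΣF_y = 0: O_y − 55·sin42° − 45 − ½·1.04·6.3 − 25 = 0 → O_y = 110.1 kN.
ΣM about O: M_O − 55·sin42°·2.8 − 45·6.9 − (½·1.04·6.3)·3 − 25·2.2 = 0 → M_O = 478.4 kN·m.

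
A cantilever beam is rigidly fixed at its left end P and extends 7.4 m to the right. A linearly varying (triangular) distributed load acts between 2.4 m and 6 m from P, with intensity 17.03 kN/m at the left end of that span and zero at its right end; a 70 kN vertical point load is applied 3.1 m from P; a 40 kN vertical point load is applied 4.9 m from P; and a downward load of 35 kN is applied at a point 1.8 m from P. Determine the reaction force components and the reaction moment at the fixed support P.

Resultant of the triangular load: ½ × 17.03 × 3.6 = 30.654 kN, acting at 3.6 m from P (one-third of the span from the peak).
ΣF_x = 0: P_x = 0.
ΣF_y = 0: P_y − ½·17.03·3.6 − 70 − 40 − 35 = 0 → P_y = 175.7 kN.
ΣM about P: M_P − (½·17.03·3.6)·3.6 − 70·3.1 − 40·4.9 − 35·1.8 = 0 → M_P = 586.4 kN·m.

P_x = 0, P_y = 175.7 kN, M_P = 586.4 kN·m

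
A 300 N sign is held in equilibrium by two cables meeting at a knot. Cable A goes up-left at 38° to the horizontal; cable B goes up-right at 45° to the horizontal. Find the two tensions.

ΣF_x = 0: −T_A·cos38° + T_B·cos45° = 0 → T_B = 1.11442·T_A.
ΣF_y = 0: T_A·sin38° + T_B·sin45° = 300.
Substitute: T_A·(0.615661 + 1.11442·0.707107) = 300 → T_A = 213.725 ≈ 213.7 N.
Then T_B = 1.11442 × 213.725 = 238.2 N.

T_A = 213.7 N, T_B = 238.2 N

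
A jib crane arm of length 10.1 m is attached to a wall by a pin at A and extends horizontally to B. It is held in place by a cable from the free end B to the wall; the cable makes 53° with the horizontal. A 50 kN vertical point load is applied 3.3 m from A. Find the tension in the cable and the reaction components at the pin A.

ΣM about A: T·sin53°·10.1 − 50·3.3 = 0 → T = 165/(10.1·0.798636) = 20.4557 ≈ 20.46 kN.
ΣF_x = 0: A_x − T·cos53° = 0 → A_x = 20.4557 × 0.601815 = 12.31 kN.
ΣF_y = 0: A_y + T·sin53° − 50 = 0 → A_y = 50 − 20.4557 × 0.798636 = 33.66 kN.

T = 20.46 kN, A_x = 12.31 kN, A_y = 33.66 kN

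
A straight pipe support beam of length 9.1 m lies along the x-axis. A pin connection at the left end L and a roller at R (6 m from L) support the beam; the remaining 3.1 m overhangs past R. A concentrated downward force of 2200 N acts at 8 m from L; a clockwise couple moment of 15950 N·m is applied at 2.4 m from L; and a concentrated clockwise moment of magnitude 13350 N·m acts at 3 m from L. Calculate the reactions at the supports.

L_x = 0, L_y = -5617 N, R_y = 7817 N

Moments about L: R_y·6 − 2200·8 − 15950 − 13350 = 0 → R_y = 46900/6 = 7816.67 ≈ 7817 N.
ΣF_y = 0: L_y + 7816.67 − 2200 = 0 → L_y = -5617 N.
ΣF_x = 0: no horizontal applied forces, so L_x = 0.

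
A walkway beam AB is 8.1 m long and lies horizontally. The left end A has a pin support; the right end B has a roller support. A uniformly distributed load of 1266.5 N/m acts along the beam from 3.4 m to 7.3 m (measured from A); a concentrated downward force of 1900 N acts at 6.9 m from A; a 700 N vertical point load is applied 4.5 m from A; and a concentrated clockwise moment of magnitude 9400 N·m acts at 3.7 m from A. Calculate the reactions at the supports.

Resultant of the distributed load: 1266.5 × 3.9 = 4939.35 N at 5.35 m from A.
Taking moments about A: B_y·8.1 − (1266.5·3.9)·5.35 − 1900·6.9 − 700·4.5 − 9400 = 0 → B_y = 52085.5225/8.1 = 6430.31 ≈ 6430 N.
ΣF_y = 0: A_y + 6430.31 − 1266.5·3.9 − 1900 − 700 = 0 → A_y = 1109 N.
ΣF_x = 0: no horizontal applied forces, so A_x = 0.

A_x = 0, A_y = 1109 N, B_y = 6430 N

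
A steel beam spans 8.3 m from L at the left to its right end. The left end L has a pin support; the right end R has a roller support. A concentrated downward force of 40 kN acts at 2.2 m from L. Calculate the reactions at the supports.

L_x = 0, L_y = 29.40 kN, R_y = 10.60 kN

Taking moments about L: R_y·8.3 − 40·2.2 = 0 → R_y = 88/8.3 = 10.6024 ≈ 10.60 kN.
ΣF_y = 0: L_y + 10.6024 − 40 = 0 → L_y = 29.40 kN.
ΣF_x = 0: no horizontal applied forces, so L_x = 0.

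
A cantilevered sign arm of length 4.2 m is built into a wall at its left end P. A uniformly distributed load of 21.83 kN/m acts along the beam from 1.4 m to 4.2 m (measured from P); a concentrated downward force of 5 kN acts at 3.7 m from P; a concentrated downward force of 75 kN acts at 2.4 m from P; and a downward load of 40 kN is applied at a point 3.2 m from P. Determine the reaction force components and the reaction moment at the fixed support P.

P_x = 0, P_y = 181.1 kN, M_P = 497.6 kN·m

Resultant of the distributed load: 21.83 × 2.8 = 61.124 kN at 2.8 m from P.
ΣF_x = 0: P_x = 0.
ΣF_y = 0: P_y − 21.83·2.8 − 5 − 75 − 40 = 0 → P_y = 181.1 kN.
ΣM about P: M_P − (21.83·2.8)·2.8 − 5·3.7 − 75·2.4 − 40·3.2 = 0 → M_P = 497.6 kN·m.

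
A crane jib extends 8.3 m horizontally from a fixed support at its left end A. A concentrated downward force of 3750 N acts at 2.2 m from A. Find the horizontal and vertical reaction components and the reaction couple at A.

ΣF_x = 0: A_x = 0.
ΣF_y = 0: A_y − 3750 = 0 → A_y = 3750 N.
ΣM about A: M_A − 3750·2.2 = 0 → M_A = 8250 N·m.

A_x = 0, A_y = 3750 N, M_A = 8250 N·m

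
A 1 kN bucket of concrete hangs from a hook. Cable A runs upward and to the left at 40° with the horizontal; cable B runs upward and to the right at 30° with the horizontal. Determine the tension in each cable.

ΣF_x = 0: −T_A·cos40° + T_B·cos30° = 0 → T_B = 0.884552·T_A.
ΣF_y = 0: T_A·sin40° + T_B·sin30° = 1.
Substitute: T_A·(0.642788 + 0.884552·0.5) = 1 → T_A = 0.921605 ≈ 0.9216 kN.
Then T_B = 0.884552 × 0.921605 = 0.8152 kN.

T_A = 0.9216 kN, T_B = 0.8152 kN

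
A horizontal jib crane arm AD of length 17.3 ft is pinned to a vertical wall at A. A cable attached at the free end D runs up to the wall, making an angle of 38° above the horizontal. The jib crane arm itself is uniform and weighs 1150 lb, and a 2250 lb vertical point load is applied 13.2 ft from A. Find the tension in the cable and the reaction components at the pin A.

ΣM about A: T·sin38°·17.3 − 1150·8.65 − 2250·13.2 = 0 → T = 39647.5/(17.3·0.615661) = 3722.44 ≈ 3722 lb.
ΣF_x = 0: A_x − T·cos38° = 0 → A_x = 3722.44 × 0.788011 = 2933 lb.
ΣF_y = 0: A_y + T·sin38° − 1150 − 2250 = 0 → A_y = 3400 − 3722.44 × 0.615661 = 1108 lb.

T = 3722 lb, A_x = 2933 lb, A_y = 1108 lb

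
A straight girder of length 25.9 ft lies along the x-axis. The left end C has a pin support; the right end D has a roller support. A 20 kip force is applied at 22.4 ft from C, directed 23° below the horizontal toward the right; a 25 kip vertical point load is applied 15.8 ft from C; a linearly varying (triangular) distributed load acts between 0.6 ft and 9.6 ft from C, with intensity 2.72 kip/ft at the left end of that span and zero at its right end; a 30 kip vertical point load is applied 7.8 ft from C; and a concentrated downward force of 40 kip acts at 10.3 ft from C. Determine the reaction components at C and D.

C_x = -18.41 kip, C_y = 66.40 kip, D_y = 48.65 kip

Resultant of the triangular load: ½ × 2.72 × 9 = 12.24 kip, acting at 3.6 ft from C (one-third of the span from the peak).
ΣM about C: D_y·25.9 − 20·sin23°·22.4 − 25·15.8 − (½·2.72·9)·3.6 − 30·7.8 − 40·10.3 = 0 → D_y = 1260.11/25.9 = 48.6529 ≈ 48.65 kip.
ΣF_y = 0: C_y + 48.6529 − 20·sin23° − 25 − ½·2.72·9 − 30 − 40 = 0 → C_y = 66.40 kip.
ΣF_x = 0: C_x + 20·cos23° = 0 → C_x = -18.41 kip.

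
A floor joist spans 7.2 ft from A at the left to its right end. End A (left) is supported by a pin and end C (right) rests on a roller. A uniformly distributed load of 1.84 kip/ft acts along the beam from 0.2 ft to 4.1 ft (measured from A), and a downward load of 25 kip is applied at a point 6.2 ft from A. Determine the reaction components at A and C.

Resultant of the distributed load: 1.84 × 3.9 = 7.176 kip at 2.15 ft from A.
Moments about A: C_y·7.2 − (1.84·3.9)·2.15 − 25·6.2 = 0 → C_y = 170.4284/7.2 = 23.6706 ≈ 23.67 kip.
ΣF_y = 0: A_y + 23.6706 − 1.84·3.9 − 25 = 0 → A_y = 8.505 kip.
ΣF_x = 0: no horizontal applied forces, so A_x = 0.

A_x = 0, A_y = 8.505 kip, C_y = 23.67 kip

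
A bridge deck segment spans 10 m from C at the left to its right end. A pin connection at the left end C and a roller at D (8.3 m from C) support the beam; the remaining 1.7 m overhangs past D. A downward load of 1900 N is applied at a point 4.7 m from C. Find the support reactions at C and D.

C_x = 0, C_y = 824.1 N, D_y = 1076 N

Moments about C: D_y·8.3 − 1900·4.7 = 0 → D_y = 8930/8.3 = 1075.9 ≈ 1076 N.
ΣF_y = 0: C_y + 1075.9 − 1900 = 0 → C_y = 824.1 N.
ΣF_x = 0: no horizontal applied forces, so C_x = 0.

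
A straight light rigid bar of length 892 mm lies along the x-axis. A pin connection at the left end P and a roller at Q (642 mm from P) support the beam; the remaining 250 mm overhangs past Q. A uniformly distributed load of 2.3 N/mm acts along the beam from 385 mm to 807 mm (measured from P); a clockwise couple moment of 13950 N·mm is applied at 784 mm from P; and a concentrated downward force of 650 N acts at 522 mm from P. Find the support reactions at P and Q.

P_x = 0, P_y = 169.3 N, Q_y = 1451 N

Resultant of the distributed load: 2.3 × 422 = 970.6 N at 596 mm from P.
Taking moments about P: Q_y·642 − (2.3·422)·596 − 13950 − 650·522 = 0 → Q_y = 931727.6/642 = 1451.29 ≈ 1451 N.
ΣF_y = 0: P_y + 1451.29 − 2.3·422 − 650 = 0 → P_y = 169.3 N.
ΣF_x = 0: no horizontal applied forces, so P_x = 0.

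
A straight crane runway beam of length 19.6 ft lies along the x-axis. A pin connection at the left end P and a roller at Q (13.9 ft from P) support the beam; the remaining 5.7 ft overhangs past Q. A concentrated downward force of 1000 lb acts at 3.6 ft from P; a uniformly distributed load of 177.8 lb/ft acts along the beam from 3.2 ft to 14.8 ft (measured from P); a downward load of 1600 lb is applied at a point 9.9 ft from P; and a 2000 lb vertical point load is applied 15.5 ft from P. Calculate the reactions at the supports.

P_x = 0, P_y = 1698 lb, Q_y = 4964 lb

Resultant of the distributed load: 177.8 × 11.6 = 2062.48 lb at 9 ft from P.
Moments about P: Q_y·13.9 − 1000·3.6 − (177.8·11.6)·9 − 1600·9.9 − 2000·15.5 = 0 → Q_y = 69002.32/13.9 = 4964.2 ≈ 4964 lb.
ΣF_y = 0: P_y + 4964.2 − 1000 − 177.8·11.6 − 1600 − 2000 = 0 → P_y = 1698 lb.
ΣF_x = 0: no horizontal applied forces, so P_x = 0.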